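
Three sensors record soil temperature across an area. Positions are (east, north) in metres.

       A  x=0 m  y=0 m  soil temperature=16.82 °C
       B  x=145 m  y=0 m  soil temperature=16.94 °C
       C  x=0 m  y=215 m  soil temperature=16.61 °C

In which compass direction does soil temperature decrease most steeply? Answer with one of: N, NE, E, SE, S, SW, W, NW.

NW

∂T/∂x = (16.94 − 16.82) / (145 − 0) = +0.0008276
∂T/∂y = (16.61 − 16.82) / (215 − 0) = -0.0009767
Steepest decrease is along −∇f = (-0.0008276 E, +0.0009767 N) → northwest.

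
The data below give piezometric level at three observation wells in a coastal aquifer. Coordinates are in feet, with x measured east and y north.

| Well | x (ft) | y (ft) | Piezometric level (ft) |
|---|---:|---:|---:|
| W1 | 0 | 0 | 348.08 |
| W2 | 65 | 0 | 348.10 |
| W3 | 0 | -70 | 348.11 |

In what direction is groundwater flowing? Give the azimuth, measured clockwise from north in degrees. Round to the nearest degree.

∂h/∂x = (348.10 − 348.08) / (65 − 0) = +0.0003077
∂h/∂y = (348.11 − 348.08) / (-70 − 0) = -0.0004286
Flow direction (−∇h) has components (-0.0003077 E, +0.0004286 N).
Azimuth = atan2(E, N) = atan2(-0.0003077, +0.0004286) = 324.3° ≈ 324°.

324°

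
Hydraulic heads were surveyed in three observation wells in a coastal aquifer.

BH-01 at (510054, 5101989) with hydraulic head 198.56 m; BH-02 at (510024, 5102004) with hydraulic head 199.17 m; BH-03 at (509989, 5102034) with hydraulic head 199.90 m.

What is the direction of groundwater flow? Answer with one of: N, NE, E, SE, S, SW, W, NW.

E

Taking BH-01 as reference: BH-02−BH-01 = (-30, 15, +0.61); BH-03−BH-01 = (-65, 45, +1.34).
Determinant of the coordinate differences = (-30)·45 − (-65)·15 = -375.
∂h/∂x = [(+0.61)·45 − (+1.34)·15] / -375 = -0.01960
∂h/∂y = [(-30)·(+1.34) − (-65)·(+0.61)] / -375 = +0.001467
Flow = −∇h = (+0.01960 east, -0.001467 north), which points east.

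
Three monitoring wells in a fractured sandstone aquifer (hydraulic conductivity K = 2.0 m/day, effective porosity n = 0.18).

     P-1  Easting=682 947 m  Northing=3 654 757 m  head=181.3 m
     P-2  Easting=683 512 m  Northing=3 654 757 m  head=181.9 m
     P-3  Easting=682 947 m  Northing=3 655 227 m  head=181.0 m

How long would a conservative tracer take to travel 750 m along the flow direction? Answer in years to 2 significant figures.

∂h/∂x = (181.9 − 181.3) / (683512 − 682947) = +0.001062
∂h/∂y = (181.0 − 181.3) / (3655227 − 3654757) = -0.0006383
|∇h| = √(0.001062² + -0.0006383²) = 0.001239
Seepage velocity v = K·i/n = 2.0 × 0.001239 / 0.18 = 0.01377 m/day.
t = 750 / 0.01377 = 5.447e+04 days = 149 years.

150 years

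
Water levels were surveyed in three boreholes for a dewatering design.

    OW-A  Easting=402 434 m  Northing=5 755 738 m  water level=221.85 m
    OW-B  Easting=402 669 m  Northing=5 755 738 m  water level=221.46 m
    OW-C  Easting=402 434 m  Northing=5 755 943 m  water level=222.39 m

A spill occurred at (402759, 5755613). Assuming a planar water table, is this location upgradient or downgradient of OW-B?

downgradient

∂h/∂x = (221.46 − 221.85) / (402669 − 402434) = -0.001660
∂h/∂y = (222.39 − 221.85) / (5755943 − 5755738) = +0.002634
Head at (402759, 5755613) = 221.85 + (-0.001660)·(325) + (+0.002634)·(-125) = 220.98 m.
That is lower than the 221.46 m at OW-B, so the point is downgradient.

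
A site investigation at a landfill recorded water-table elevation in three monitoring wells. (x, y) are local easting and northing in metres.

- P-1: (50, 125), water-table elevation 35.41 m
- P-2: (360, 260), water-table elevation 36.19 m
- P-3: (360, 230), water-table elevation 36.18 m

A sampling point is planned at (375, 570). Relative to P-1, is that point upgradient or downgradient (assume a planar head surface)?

Taking P-1 as reference: P-2−P-1 = (310, 135, +0.78); P-3−P-1 = (310, 105, +0.77).
Solve a·Δx + b·Δy = Δh: det = 310·105 − 310·135 = -9300.
∂h/∂x = [(+0.78)·105 − (+0.77)·135] / -9300 = +0.002371
∂h/∂y = [310·(+0.77) − 310·(+0.78)] / -9300 = +0.0003333
Head at (375, 570) = 35.41 + (+0.002371)·(325) + (+0.0003333)·(445) = 36.33 m.
That is higher than the 35.41 m at P-1, so the point is upgradient.

upgradient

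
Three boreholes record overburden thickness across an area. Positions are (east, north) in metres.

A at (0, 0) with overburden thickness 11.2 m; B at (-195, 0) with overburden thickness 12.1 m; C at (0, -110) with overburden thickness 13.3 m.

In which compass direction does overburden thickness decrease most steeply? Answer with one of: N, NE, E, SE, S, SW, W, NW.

∂d/∂x = (12.1 − 11.2) / (-195 − 0) = -0.004615
∂d/∂y = (13.3 − 11.2) / (-110 − 0) = -0.01909
Steepest decrease is along −∇f = (+0.004615 E, +0.01909 N) → north.

N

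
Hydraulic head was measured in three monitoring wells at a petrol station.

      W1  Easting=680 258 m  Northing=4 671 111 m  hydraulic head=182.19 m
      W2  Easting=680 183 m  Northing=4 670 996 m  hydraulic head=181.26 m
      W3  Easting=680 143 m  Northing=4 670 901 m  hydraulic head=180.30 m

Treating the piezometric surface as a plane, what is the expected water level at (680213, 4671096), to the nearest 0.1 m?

Taking W1 as reference: W2−W1 = (-75, -115, -0.93); W3−W1 = (-115, -210, -1.89).
Solve a·Δx + b·Δy = Δh: det = (-75)·(-210) − (-115)·(-115) = 2525.
∂h/∂x = [(-0.93)·(-210) − (-1.89)·(-115)] / 2525 = -0.008733
∂h/∂y = [(-75)·(-1.89) − (-115)·(-0.93)] / 2525 = +0.01378
h(680213, 4671096) = 182.19 + (-0.008733)·(-45) + (+0.01378)·(-15) = 182.19 +0.393 -0.207 = 182.376 m.

182.4 m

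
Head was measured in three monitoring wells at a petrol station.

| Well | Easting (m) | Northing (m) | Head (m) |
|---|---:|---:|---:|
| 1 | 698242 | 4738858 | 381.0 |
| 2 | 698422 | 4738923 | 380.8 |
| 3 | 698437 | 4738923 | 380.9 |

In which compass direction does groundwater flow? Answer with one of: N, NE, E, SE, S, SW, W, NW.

N

Taking 1 as reference: 2−1 = (180, 65, -0.2); 3−1 = (195, 65, -0.1).
Solve a·Δx + b·Δy = Δh: det = 180·65 − 195·65 = -975.
∂h/∂x = [(-0.2)·65 − (-0.1)·65] / -975 = +0.006667
∂h/∂y = [180·(-0.1) − 195·(-0.2)] / -975 = -0.02154
Flow = −∇h = (-0.006667 east, +0.02154 north), which points north.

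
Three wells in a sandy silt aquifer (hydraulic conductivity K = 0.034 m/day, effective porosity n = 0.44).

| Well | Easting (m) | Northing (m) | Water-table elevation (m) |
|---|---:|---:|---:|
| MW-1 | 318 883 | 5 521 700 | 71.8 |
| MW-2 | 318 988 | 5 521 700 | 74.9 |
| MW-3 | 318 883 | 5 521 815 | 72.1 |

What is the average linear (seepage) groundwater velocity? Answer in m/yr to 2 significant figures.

0.84 m/yr

∂h/∂x = (74.9 − 71.8) / (318988 − 318883) = +0.02952
∂h/∂y = (72.1 − 71.8) / (5521815 − 5521700) = +0.002609
|∇h| = √(0.02952² + 0.002609²) = 0.02964
Seepage velocity v = K·i/n = 0.034 × 0.02964 / 0.44 = 0.00229 m/day = 0.8364 m/yr.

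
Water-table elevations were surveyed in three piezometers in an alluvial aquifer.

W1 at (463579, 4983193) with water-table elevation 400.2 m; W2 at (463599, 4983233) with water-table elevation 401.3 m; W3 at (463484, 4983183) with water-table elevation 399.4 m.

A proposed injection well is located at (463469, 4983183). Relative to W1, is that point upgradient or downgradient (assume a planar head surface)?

Differences from W1: to W2 (Δx, Δy, Δh) = (20, 40, +1.1); to W3 = (-95, -10, -0.8).
Solve a·Δx + b·Δy = Δh: det = 20·(-10) − (-95)·40 = 3600.
∂h/∂x = [(+1.1)·(-10) − (-0.8)·40] / 3600 = +0.005833
∂h/∂y = [20·(-0.8) − (-95)·(+1.1)] / 3600 = +0.02458
Head at (463469, 4983183) = 400.2 + (+0.005833)·(-110) + (+0.02458)·(-10) = 399.31 m.
That is lower than the 400.2 m at W1, so the point is downgradient.

downgradient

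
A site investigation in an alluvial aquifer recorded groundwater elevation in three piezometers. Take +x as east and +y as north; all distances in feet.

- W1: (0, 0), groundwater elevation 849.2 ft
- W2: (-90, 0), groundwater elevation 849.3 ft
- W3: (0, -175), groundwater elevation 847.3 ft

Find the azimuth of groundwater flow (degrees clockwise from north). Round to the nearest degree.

∂h/∂x = (849.3 − 849.2) / (-90 − 0) = -0.001111
∂h/∂y = (847.3 − 849.2) / (-175 − 0) = +0.01086
Flow direction (−∇h) has components (+0.001111 E, -0.01086 N).
Azimuth = atan2(E, N) = atan2(+0.001111, -0.01086) = 174.2° ≈ 174°.

174°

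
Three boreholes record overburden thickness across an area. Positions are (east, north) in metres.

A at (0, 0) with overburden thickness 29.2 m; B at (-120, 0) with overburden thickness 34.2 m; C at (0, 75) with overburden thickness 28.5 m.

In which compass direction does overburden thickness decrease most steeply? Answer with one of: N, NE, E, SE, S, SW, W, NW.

∂d/∂x = (34.2 − 29.2) / (-120 − 0) = -0.04167
∂d/∂y = (28.5 − 29.2) / (75 − 0) = -0.009333
Steepest decrease is along −∇f = (+0.04167 E, +0.009333 N) → east.

E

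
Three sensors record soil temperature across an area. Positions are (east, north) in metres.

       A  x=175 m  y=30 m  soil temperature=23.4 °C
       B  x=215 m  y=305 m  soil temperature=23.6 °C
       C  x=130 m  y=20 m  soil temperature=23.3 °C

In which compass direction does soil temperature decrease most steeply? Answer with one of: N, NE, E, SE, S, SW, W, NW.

Differences from A: to B (Δx, Δy, Δh) = (40, 275, +0.2); to C = (-45, -10, -0.1).
Determinant of the coordinate differences = 40·(-10) − (-45)·275 = 11975.
∂T/∂x = [(+0.2)·(-10) − (-0.1)·275] / 11975 = +0.002129
∂T/∂y = [40·(-0.1) − (-45)·(+0.2)] / 11975 = +0.0004175
Steepest decrease is along −∇f = (-0.002129 E, -0.0004175 N) → west.

W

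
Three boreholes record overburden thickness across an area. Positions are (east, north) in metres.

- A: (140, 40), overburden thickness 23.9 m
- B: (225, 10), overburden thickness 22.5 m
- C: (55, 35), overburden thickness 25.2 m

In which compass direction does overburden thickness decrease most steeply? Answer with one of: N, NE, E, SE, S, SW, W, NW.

E

Three-point gradient (reference A): Δ to B = (85, -30, -1.4), Δ to C = (-85, -5, +1.3).
∂d/∂x = -0.01546, ∂d/∂y = +0.002857 (det = -2975).
Steepest decrease is along −∇f = (+0.01546 E, -0.002857 N) → east.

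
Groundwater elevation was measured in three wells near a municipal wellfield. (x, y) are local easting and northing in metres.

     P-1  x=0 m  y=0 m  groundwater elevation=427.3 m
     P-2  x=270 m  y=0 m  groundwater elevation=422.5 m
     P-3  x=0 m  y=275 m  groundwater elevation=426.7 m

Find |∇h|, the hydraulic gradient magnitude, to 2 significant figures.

∂h/∂x = (422.5 − 427.3) / (270 − 0) = -0.01778
∂h/∂y = (426.7 − 427.3) / (275 − 0) = -0.002182
|∇h| = √(-0.01778² + -0.002182²) = 0.01791

0.018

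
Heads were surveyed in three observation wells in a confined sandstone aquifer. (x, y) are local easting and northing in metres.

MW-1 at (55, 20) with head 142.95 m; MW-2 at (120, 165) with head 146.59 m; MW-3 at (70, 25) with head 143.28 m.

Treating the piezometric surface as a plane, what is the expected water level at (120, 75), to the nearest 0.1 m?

Differences from MW-1: to MW-2 (Δx, Δy, Δh) = (65, 145, +3.64); to MW-3 = (15, 5, +0.33).
Solve a·Δx + b·Δy = Δh: det = 65·5 − 15·145 = -1850.
∂h/∂x = [(+3.64)·5 − (+0.33)·145] / -1850 = +0.01603
∂h/∂y = [65·(+0.33) − 15·(+3.64)] / -1850 = +0.01792
h(120, 75) = 142.95 + (+0.01603)·(65) + (+0.01792)·(55) = 142.95 +1.042 +0.986 = 144.977 m.

145.0 m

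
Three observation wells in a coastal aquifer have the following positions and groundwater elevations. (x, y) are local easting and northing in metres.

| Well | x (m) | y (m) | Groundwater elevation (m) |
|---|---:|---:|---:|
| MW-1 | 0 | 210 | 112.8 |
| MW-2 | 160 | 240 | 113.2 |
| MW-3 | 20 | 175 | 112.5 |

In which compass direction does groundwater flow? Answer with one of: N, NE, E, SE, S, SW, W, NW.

Three-point gradient (reference MW-1): Δ to MW-2 = (160, 30, +0.4), Δ to MW-3 = (20, -35, -0.3).
∂h/∂x = +0.0008065, ∂h/∂y = +0.009032 (det = -6200).
Flow = −∇h = (-0.0008065 east, -0.009032 north), which points south.

S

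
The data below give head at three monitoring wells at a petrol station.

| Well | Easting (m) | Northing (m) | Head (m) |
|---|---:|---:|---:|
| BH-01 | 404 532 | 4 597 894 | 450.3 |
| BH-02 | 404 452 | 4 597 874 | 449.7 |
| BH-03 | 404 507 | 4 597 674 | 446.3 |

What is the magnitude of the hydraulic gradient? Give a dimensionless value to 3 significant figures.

0.0181

Taking BH-01 as reference: BH-02−BH-01 = (-80, -20, -0.6); BH-03−BH-01 = (-25, -220, -4.0).
Solve a·Δx + b·Δy = Δh: det = (-80)·(-220) − (-25)·(-20) = 17100.
∂h/∂x = [(-0.6)·(-220) − (-4.0)·(-20)] / 17100 = +0.003041
∂h/∂y = [(-80)·(-4.0) − (-25)·(-0.6)] / 17100 = +0.01784
|∇h| = √(0.003041² + 0.01784²) = 0.0181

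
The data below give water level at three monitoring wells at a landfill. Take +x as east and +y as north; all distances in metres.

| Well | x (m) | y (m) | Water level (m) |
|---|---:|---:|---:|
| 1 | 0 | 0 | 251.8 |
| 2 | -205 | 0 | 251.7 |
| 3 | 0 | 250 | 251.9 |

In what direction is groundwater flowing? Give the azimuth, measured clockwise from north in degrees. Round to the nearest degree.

231°

∂h/∂x = (251.7 − 251.8) / (-205 − 0) = +0.0004878
∂h/∂y = (251.9 − 251.8) / (250 − 0) = +0.0004000
Flow direction (−∇h) has components (-0.0004878 E, -0.0004000 N).
Azimuth = atan2(E, N) = atan2(-0.0004878, -0.0004000) = 230.6° ≈ 231°.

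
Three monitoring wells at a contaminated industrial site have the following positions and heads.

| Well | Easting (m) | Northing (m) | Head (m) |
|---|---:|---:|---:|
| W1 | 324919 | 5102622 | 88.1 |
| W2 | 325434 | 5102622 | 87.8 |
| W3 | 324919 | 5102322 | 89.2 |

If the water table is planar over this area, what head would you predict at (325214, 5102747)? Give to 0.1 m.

87.5 m

∂h/∂x = (87.8 − 88.1) / (325434 − 324919) = -0.0005825
∂h/∂y = (89.2 − 88.1) / (5102322 − 5102622) = -0.003667
h(325214, 5102747) = 88.1 + (-0.0005825)·(295) + (-0.003667)·(125) = 88.1 -0.172 -0.458 = 87.470 m.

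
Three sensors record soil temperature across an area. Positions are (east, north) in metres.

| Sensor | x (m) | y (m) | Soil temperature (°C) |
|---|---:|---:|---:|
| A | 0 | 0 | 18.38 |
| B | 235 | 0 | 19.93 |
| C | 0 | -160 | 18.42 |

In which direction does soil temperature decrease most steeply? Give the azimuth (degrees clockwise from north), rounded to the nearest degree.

∂T/∂x = (19.93 − 18.38) / (235 − 0) = +0.006596
∂T/∂y = (18.42 − 18.38) / (-160 − 0) = -0.0002500
Steepest decrease is along −∇f: components (-0.006596 E, +0.0002500 N).
Azimuth = atan2(-0.006596, +0.0002500) = 272.2° ≈ 272°.

272°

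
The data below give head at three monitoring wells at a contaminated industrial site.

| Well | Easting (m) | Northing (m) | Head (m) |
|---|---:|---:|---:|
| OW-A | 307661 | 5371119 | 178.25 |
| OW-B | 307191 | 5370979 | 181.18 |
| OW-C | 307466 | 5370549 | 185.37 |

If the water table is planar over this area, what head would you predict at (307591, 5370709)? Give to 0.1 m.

183.2 m

Taking OW-A as reference: OW-B−OW-A = (-470, -140, +2.93); OW-C−OW-A = (-195, -570, +7.12).
Solve a·Δx + b·Δy = Δh: det = (-470)·(-570) − (-195)·(-140) = 240600.
∂h/∂x = [(+2.93)·(-570) − (+7.12)·(-140)] / 240600 = -0.002798
∂h/∂y = [(-470)·(+7.12) − (-195)·(+2.93)] / 240600 = -0.01153
h(307591, 5370709) = 178.25 + (-0.002798)·(-70) + (-0.01153)·(-410) = 178.25 +0.196 +4.729 = 183.175 m.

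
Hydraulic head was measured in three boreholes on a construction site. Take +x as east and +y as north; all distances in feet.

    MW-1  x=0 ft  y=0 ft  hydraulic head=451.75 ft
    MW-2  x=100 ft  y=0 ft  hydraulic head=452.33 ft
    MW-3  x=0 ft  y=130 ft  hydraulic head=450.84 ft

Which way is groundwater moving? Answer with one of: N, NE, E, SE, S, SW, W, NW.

∂h/∂x = (452.33 − 451.75) / (100 − 0) = +0.005800
∂h/∂y = (450.84 − 451.75) / (130 − 0) = -0.007000
Flow = −∇h = (-0.005800 east, +0.007000 north), which points northwest.

NW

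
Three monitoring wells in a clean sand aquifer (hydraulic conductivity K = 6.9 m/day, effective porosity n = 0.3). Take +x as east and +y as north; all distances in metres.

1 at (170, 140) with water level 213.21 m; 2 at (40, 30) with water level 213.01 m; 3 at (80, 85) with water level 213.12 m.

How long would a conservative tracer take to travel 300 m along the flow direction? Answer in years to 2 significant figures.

15 years

Taking 1 as reference: 2−1 = (-130, -110, -0.20); 3−1 = (-90, -55, -0.09).
Solve a·Δx + b·Δy = Δh: det = (-130)·(-55) − (-90)·(-110) = -2750.
∂h/∂x = [(-0.20)·(-55) − (-0.09)·(-110)] / -2750 = -0.0004000
∂h/∂y = [(-130)·(-0.09) − (-90)·(-0.20)] / -2750 = +0.002291
|∇h| = √(-0.0004000² + 0.002291²) = 0.002326
Seepage velocity v = K·i/n = 6.9 × 0.002326 / 0.3 = 0.0535 m/day.
t = 300 / 0.0535 = 5607 days = 15.4 years.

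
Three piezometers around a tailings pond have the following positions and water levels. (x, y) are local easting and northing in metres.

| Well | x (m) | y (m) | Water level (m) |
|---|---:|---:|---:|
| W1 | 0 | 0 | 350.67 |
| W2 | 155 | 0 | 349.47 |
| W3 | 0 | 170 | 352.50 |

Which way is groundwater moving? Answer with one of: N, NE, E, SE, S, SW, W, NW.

SE

∂h/∂x = (349.47 − 350.67) / (155 − 0) = -0.007742
∂h/∂y = (352.50 − 350.67) / (170 − 0) = +0.01076
Flow = −∇h = (+0.007742 east, -0.01076 north), which points southeast.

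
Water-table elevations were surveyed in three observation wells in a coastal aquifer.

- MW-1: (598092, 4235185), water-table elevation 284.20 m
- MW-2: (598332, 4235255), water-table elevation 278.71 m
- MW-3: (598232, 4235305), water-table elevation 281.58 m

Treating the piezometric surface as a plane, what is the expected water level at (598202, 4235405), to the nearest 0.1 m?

283.1 m

Differences from MW-1: to MW-2 (Δx, Δy, Δh) = (240, 70, -5.49); to MW-3 = (140, 120, -2.62).
Determinant of the coordinate differences = 240·120 − 140·70 = 19000.
∂h/∂x = [(-5.49)·120 − (-2.62)·70] / 19000 = -0.02502
∂h/∂y = [240·(-2.62) − 140·(-5.49)] / 19000 = +0.007358
h(598202, 4235405) = 284.20 + (-0.02502)·(110) + (+0.007358)·(220) = 284.20 -2.752 +1.619 = 283.066 m.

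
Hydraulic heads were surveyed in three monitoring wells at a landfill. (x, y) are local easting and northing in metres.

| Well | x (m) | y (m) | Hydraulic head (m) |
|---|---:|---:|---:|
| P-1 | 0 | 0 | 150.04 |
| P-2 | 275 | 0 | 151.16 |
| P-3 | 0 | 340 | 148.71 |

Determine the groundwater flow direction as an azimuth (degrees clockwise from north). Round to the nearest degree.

314°

∂h/∂x = (151.16 − 150.04) / (275 − 0) = +0.004073
∂h/∂y = (148.71 − 150.04) / (340 − 0) = -0.003912
Flow direction (−∇h) has components (-0.004073 E, +0.003912 N).
Azimuth = atan2(E, N) = atan2(-0.004073, +0.003912) = 313.8° ≈ 314°.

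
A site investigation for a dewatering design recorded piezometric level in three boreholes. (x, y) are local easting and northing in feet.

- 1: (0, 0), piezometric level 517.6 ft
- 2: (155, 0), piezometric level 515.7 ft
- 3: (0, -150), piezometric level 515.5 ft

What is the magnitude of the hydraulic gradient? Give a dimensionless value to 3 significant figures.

0.0186

∂h/∂x = (515.7 − 517.6) / (155 − 0) = -0.01226
∂h/∂y = (515.5 − 517.6) / (-150 − 0) = +0.01400
|∇h| = √(-0.01226² + 0.01400²) = 0.01861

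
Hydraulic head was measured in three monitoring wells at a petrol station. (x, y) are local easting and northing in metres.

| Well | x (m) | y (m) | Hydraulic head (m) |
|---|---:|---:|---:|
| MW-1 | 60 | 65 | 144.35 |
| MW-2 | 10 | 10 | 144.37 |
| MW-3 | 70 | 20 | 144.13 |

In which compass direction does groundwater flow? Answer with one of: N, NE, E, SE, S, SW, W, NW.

SE

Differences from MW-1: to MW-2 (Δx, Δy, Δh) = (-50, -55, +0.02); to MW-3 = (10, -45, -0.22).
Determinant of the coordinate differences = (-50)·(-45) − 10·(-55) = 2800.
∂h/∂x = [(+0.02)·(-45) − (-0.22)·(-55)] / 2800 = -0.004643
∂h/∂y = [(-50)·(-0.22) − 10·(+0.02)] / 2800 = +0.003857
Flow = −∇h = (+0.004643 east, -0.003857 north), which points southeast.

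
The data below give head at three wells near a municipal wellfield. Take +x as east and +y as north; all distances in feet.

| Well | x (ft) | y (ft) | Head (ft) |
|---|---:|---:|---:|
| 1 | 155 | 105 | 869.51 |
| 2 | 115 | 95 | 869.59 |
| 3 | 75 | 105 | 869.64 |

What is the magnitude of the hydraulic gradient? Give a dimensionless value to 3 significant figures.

Three-point gradient (reference 1): Δ to 2 = (-40, -10, +0.08), Δ to 3 = (-80, 0, +0.13).
∂h/∂x = -0.001625, ∂h/∂y = -0.001500 (det = -800).
|∇h| = √(-0.001625² + -0.001500²) = 0.002211

0.00221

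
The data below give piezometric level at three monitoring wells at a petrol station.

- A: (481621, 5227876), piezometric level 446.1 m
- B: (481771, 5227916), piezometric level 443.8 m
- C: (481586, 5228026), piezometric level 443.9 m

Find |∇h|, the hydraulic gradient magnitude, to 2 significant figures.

0.020

Differences from A: to B (Δx, Δy, Δh) = (150, 40, -2.3); to C = (-35, 150, -2.2).
Determinant of the coordinate differences = 150·150 − (-35)·40 = 23900.
∂h/∂x = [(-2.3)·150 − (-2.2)·40] / 23900 = -0.01075
∂h/∂y = [150·(-2.2) − (-35)·(-2.3)] / 23900 = -0.01718
|∇h| = √(-0.01075² + -0.01718²) = 0.02027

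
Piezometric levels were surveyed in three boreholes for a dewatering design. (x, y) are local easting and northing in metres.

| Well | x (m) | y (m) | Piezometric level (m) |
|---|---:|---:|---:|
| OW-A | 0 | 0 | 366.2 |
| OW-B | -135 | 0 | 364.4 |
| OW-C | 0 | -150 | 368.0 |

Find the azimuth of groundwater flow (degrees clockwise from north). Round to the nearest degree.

∂h/∂x = (364.4 − 366.2) / (-135 − 0) = +0.01333
∂h/∂y = (368.0 − 366.2) / (-150 − 0) = -0.01200
Flow direction (−∇h) has components (-0.01333 E, +0.01200 N).
Azimuth = atan2(E, N) = atan2(-0.01333, +0.01200) = 312.0° ≈ 312°.

312°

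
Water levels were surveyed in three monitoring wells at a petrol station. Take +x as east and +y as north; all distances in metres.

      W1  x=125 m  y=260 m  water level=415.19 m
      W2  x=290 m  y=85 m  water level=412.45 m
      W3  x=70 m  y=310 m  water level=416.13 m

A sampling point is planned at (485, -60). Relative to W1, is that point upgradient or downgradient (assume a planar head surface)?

With h = a·x + b·y + c and W1 as origin, the differences give:
  165·a + (-175)·b = -2.74
  (-55)·a + 50·b = +0.94
Eliminate b (×50 and ×(-175), subtract): -1375·a = 27.500 → a = ∂h/∂x = -0.02000
Back-substitute: b = ∂h/∂y = -0.003200.
Head at (485, -60) = 415.19 + (-0.02000)·(360) + (-0.003200)·(-320) = 409.01 m.
That is lower than the 415.19 m at W1, so the point is downgradient.

downgradient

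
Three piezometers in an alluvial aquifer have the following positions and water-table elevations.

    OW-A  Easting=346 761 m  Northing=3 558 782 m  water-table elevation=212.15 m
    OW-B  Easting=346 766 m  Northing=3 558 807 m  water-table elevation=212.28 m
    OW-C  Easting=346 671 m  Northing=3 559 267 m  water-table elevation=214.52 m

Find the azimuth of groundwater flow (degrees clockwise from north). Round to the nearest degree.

189°

With h = a·x + b·y + c and OW-A as origin, the differences give:
  5·a + 25·b = +0.13
  (-90)·a + 485·b = +2.37
Eliminate b (×485 and ×25, subtract): 4675·a = 3.800 → a = ∂h/∂x = +0.0008128
Back-substitute: b = ∂h/∂y = +0.005037.
Flow direction (−∇h) has components (-0.0008128 E, -0.005037 N).
Azimuth = atan2(E, N) = atan2(-0.0008128, -0.005037) = 189.2° ≈ 189°.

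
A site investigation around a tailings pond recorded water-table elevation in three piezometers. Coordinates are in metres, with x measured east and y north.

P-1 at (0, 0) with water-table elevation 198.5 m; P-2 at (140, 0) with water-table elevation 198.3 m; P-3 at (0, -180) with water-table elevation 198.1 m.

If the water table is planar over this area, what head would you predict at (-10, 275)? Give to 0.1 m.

∂h/∂x = (198.3 − 198.5) / (140 − 0) = -0.001429
∂h/∂y = (198.1 − 198.5) / (-180 − 0) = +0.002222
h(-10, 275) = 198.5 + (-0.001429)·(-10) + (+0.002222)·(275) = 198.5 +0.014 +0.611 = 199.125 m.

199.1 m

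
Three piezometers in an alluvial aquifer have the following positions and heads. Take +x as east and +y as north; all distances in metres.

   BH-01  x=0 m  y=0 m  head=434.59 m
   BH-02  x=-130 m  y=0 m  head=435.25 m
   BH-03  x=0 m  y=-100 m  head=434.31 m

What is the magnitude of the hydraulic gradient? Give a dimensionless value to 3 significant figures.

0.00580

∂h/∂x = (435.25 − 434.59) / (-130 − 0) = -0.005077
∂h/∂y = (434.31 − 434.59) / (-100 − 0) = +0.002800
|∇h| = √(-0.005077² + 0.002800²) = 0.005798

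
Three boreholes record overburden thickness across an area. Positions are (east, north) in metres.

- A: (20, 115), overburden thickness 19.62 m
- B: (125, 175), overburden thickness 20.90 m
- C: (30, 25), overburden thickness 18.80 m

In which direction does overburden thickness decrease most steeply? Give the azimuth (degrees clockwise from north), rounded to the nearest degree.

214°

Taking A as reference: B−A = (105, 60, +1.28); C−A = (10, -90, -0.82).
Determinant of the coordinate differences = 105·(-90) − 10·60 = -10050.
∂d/∂x = [(+1.28)·(-90) − (-0.82)·60] / -10050 = +0.006567
∂d/∂y = [105·(-0.82) − 10·(+1.28)] / -10050 = +0.009841
Steepest decrease is along −∇f: components (-0.006567 E, -0.009841 N).
Azimuth = atan2(-0.006567, -0.009841) = 213.7° ≈ 214°.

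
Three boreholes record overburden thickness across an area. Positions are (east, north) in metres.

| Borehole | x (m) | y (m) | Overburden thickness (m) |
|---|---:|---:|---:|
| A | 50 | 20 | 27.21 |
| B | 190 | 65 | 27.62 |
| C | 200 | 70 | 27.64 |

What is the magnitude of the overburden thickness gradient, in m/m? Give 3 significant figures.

0.00694 m/m

Differences from A: to B (Δx, Δy, Δh) = (140, 45, +0.41); to C = (150, 50, +0.43).
Determinant of the coordinate differences = 140·50 − 150·45 = 250.
∂d/∂x = [(+0.41)·50 − (+0.43)·45] / 250 = +0.004600
∂d/∂y = [140·(+0.43) − 150·(+0.41)] / 250 = -0.005200
|∇f| = √(0.004600² + -0.005200²) = 0.006943 m/m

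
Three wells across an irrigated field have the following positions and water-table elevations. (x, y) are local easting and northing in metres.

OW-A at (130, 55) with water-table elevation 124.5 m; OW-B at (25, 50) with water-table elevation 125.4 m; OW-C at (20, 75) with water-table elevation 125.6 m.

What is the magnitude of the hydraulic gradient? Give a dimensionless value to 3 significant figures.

Differences from OW-A: to OW-B (Δx, Δy, Δh) = (-105, -5, +0.9); to OW-C = (-110, 20, +1.1).
Determinant of the coordinate differences = (-105)·20 − (-110)·(-5) = -2650.
∂h/∂x = [(+0.9)·20 − (+1.1)·(-5)] / -2650 = -0.008868
∂h/∂y = [(-105)·(+1.1) − (-110)·(+0.9)] / -2650 = +0.006226
|∇h| = √(-0.008868² + 0.006226²) = 0.01084

0.0108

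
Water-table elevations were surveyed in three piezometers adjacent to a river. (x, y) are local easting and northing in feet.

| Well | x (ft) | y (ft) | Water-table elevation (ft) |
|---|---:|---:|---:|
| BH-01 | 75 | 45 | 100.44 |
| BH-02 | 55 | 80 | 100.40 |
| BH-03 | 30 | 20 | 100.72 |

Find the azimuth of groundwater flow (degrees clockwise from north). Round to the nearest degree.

050°

Taking BH-01 as reference: BH-02−BH-01 = (-20, 35, -0.04); BH-03−BH-01 = (-45, -25, +0.28).
Determinant of the coordinate differences = (-20)·(-25) − (-45)·35 = 2075.
∂h/∂x = [(-0.04)·(-25) − (+0.28)·35] / 2075 = -0.004241
∂h/∂y = [(-20)·(+0.28) − (-45)·(-0.04)] / 2075 = -0.003566
Flow direction (−∇h) has components (+0.004241 E, +0.003566 N).
Azimuth = atan2(E, N) = atan2(+0.004241, +0.003566) = 49.9° ≈ 050°.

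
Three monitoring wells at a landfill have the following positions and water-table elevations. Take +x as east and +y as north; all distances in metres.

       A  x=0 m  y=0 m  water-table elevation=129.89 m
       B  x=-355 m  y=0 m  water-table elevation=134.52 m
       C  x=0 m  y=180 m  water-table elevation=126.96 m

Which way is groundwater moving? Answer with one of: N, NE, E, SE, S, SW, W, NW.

∂h/∂x = (134.52 − 129.89) / (-355 − 0) = -0.01304
∂h/∂y = (126.96 − 129.89) / (180 − 0) = -0.01628
Flow = −∇h = (+0.01304 east, +0.01628 north), which points northeast.

NE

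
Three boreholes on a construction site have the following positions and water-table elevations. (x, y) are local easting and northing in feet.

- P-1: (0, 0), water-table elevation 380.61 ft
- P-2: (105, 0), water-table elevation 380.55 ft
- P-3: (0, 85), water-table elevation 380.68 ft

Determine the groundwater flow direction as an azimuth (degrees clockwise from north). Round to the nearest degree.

∂h/∂x = (380.55 − 380.61) / (105 − 0) = -0.0005714
∂h/∂y = (380.68 − 380.61) / (85 − 0) = +0.0008235
Flow direction (−∇h) has components (+0.0005714 E, -0.0008235 N).
Azimuth = atan2(E, N) = atan2(+0.0005714, -0.0008235) = 145.2° ≈ 145°.

145°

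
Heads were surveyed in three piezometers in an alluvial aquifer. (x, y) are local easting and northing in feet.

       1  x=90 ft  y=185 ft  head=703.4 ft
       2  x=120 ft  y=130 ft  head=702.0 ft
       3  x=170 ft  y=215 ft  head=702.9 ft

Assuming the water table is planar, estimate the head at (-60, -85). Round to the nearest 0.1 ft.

700.4 ft

Three-point gradient (reference 1): Δ to 2 = (30, -55, -1.4), Δ to 3 = (80, 30, -0.5).
∂h/∂x = -0.01311, ∂h/∂y = +0.01830 (det = 5300).
h(-60, -85) = 703.4 + (-0.01311)·(-150) + (+0.01830)·(-270) = 703.4 +1.967 -4.942 = 700.425 ft.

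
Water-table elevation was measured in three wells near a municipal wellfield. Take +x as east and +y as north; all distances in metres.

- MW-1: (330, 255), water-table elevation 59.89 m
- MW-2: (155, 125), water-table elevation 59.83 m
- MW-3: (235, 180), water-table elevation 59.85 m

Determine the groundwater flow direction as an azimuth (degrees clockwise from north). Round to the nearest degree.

Differences from MW-1: to MW-2 (Δx, Δy, Δh) = (-175, -130, -0.06); to MW-3 = (-95, -75, -0.04).
Determinant of the coordinate differences = (-175)·(-75) − (-95)·(-130) = 775.
∂h/∂x = [(-0.06)·(-75) − (-0.04)·(-130)] / 775 = -0.0009032
∂h/∂y = [(-175)·(-0.04) − (-95)·(-0.06)] / 775 = +0.001677
Flow direction (−∇h) has components (+0.0009032 E, -0.001677 N).
Azimuth = atan2(E, N) = atan2(+0.0009032, -0.001677) = 151.7° ≈ 152°.

152°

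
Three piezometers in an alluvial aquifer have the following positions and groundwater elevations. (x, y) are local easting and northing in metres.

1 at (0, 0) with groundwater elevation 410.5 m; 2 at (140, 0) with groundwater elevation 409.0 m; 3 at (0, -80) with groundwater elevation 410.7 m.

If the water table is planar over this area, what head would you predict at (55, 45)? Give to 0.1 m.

409.8 m

∂h/∂x = (409.0 − 410.5) / (140 − 0) = -0.01071
∂h/∂y = (410.7 − 410.5) / (-80 − 0) = -0.002500
h(55, 45) = 410.5 + (-0.01071)·(55) + (-0.002500)·(45) = 410.5 -0.589 -0.112 = 409.798 m.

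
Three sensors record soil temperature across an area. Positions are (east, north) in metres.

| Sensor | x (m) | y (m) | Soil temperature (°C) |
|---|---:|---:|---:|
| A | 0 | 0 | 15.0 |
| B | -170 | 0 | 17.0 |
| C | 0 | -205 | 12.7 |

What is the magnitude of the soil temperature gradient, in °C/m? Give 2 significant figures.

0.016 °C/m

∂T/∂x = (17.0 − 15.0) / (-170 − 0) = -0.01176
∂T/∂y = (12.7 − 15.0) / (-205 − 0) = +0.01122
|∇f| = √(-0.01176² + 0.01122²) = 0.01625 °C/m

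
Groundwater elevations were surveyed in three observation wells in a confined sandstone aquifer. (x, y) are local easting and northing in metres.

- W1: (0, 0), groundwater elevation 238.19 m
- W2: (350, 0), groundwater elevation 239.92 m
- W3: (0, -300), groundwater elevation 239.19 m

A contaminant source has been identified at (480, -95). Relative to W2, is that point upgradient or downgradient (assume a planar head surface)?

upgradient

∂h/∂x = (239.92 − 238.19) / (350 − 0) = +0.004943
∂h/∂y = (239.19 − 238.19) / (-300 − 0) = -0.003333
Head at (480, -95) = 238.19 + (+0.004943)·(480) + (-0.003333)·(-95) = 240.88 m.
That is higher than the 239.92 m at W2, so the point is upgradient.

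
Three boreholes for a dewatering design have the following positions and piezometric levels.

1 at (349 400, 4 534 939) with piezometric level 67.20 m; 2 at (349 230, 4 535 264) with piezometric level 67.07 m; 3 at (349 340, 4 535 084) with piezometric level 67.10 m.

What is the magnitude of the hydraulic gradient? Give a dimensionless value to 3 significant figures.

0.00320

With h = a·x + b·y + c and 1 as origin, the differences give:
  (-170)·a + 325·b = -0.13
  (-60)·a + 145·b = -0.10
Eliminate b (×145 and ×325, subtract): -5150·a = 13.650 → a = ∂h/∂x = -0.002650
Back-substitute: b = ∂h/∂y = -0.001786.
|∇h| = √(-0.002650² + -0.001786²) = 0.003196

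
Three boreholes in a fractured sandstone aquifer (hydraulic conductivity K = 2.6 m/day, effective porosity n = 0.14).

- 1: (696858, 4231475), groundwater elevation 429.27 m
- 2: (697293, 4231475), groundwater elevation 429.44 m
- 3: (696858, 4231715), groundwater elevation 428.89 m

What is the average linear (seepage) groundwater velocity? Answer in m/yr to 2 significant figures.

∂h/∂x = (429.44 − 429.27) / (697293 − 696858) = +0.0003908
∂h/∂y = (428.89 − 429.27) / (4231715 − 4231475) = -0.001583
|∇h| = √(0.0003908² + -0.001583²) = 0.001631
Seepage velocity v = K·i/n = 2.6 × 0.001631 / 0.14 = 0.03029 m/day = 11.06 m/yr.

11 m/yr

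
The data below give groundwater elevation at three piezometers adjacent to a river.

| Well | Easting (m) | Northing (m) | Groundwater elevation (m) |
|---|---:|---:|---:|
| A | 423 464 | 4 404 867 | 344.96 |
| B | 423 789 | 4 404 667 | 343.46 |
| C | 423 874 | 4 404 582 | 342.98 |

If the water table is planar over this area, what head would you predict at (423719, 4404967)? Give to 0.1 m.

Taking A as reference: B−A = (325, -200, -1.50); C−A = (410, -285, -1.98).
Solve a·Δx + b·Δy = Δh: det = 325·(-285) − 410·(-200) = -10625.
∂h/∂x = [(-1.50)·(-285) − (-1.98)·(-200)] / -10625 = -0.002965
∂h/∂y = [325·(-1.98) − 410·(-1.50)] / -10625 = +0.002682
h(423719, 4404967) = 344.96 + (-0.002965)·(255) + (+0.002682)·(100) = 344.96 -0.756 +0.268 = 344.472 m.

344.5 m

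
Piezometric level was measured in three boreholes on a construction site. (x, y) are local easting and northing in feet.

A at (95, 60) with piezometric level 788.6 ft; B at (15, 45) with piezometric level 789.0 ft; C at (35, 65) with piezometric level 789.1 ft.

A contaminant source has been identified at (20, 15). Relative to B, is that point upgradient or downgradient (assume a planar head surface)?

Differences from A: to B (Δx, Δy, Δh) = (-80, -15, +0.4); to C = (-60, 5, +0.5).
Solve a·Δx + b·Δy = Δh: det = (-80)·5 − (-60)·(-15) = -1300.
∂h/∂x = [(+0.4)·5 − (+0.5)·(-15)] / -1300 = -0.007308
∂h/∂y = [(-80)·(+0.5) − (-60)·(+0.4)] / -1300 = +0.01231
Head at (20, 15) = 788.6 + (-0.007308)·(-75) + (+0.01231)·(-45) = 788.59 ft.
That is lower than the 789.0 ft at B, so the point is downgradient.

downgradient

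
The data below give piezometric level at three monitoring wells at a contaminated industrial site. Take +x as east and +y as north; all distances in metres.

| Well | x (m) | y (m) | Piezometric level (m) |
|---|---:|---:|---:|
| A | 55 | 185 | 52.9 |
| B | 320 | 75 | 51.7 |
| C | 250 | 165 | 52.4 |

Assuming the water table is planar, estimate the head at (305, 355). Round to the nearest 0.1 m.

With h = a·x + b·y + c and A as origin, the differences give:
  265·a + (-110)·b = -1.2
  195·a + (-20)·b = -0.5
Eliminate b (×(-20) and ×(-110), subtract): 16150·a = -31.00 → a = ∂h/∂x = -0.001920
Back-substitute: b = ∂h/∂y = +0.006285.
h(305, 355) = 52.9 + (-0.001920)·(250) + (+0.006285)·(170) = 52.9 -0.480 +1.068 = 53.489 m.

53.5 m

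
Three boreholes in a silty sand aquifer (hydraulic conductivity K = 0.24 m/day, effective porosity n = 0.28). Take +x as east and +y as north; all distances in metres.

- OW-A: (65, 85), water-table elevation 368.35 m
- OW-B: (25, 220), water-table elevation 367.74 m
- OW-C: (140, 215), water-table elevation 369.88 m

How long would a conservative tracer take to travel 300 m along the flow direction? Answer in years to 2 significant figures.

51 years

Three-point gradient (reference OW-A): Δ to OW-B = (-40, 135, -0.61), Δ to OW-C = (75, 130, +1.53).
∂h/∂x = +0.01865, ∂h/∂y = +0.001008 (det = -15325).
|∇h| = √(0.01865² + 0.001008²) = 0.01868
Seepage velocity v = K·i/n = 0.24 × 0.01868 / 0.28 = 0.01601 m/day.
t = 300 / 0.01601 = 1.874e+04 days = 51.3 years.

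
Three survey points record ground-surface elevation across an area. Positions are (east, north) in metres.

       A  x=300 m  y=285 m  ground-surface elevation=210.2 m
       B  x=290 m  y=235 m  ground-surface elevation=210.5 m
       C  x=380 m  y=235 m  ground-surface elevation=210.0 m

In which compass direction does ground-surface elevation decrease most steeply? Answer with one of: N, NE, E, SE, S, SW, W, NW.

Differences from A: to B (Δx, Δy, Δh) = (-10, -50, +0.3); to C = (80, -50, -0.2).
Solve a·Δx + b·Δy = Δz: det = (-10)·(-50) − 80·(-50) = 4500.
∂z/∂x = [(+0.3)·(-50) − (-0.2)·(-50)] / 4500 = -0.005556
∂z/∂y = [(-10)·(-0.2) − 80·(+0.3)] / 4500 = -0.004889
Steepest decrease is along −∇f = (+0.005556 E, +0.004889 N) → northeast.

NE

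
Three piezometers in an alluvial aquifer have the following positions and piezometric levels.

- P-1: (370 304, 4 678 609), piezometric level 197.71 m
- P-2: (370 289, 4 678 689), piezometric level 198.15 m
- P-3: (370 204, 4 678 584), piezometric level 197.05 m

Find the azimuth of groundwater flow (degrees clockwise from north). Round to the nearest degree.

218°

With h = a·x + b·y + c and P-1 as origin, the differences give:
  (-15)·a + 80·b = +0.44
  (-100)·a + (-25)·b = -0.66
Eliminate b (×(-25) and ×80, subtract): 8375·a = 41.800 → a = ∂h/∂x = +0.004991
Back-substitute: b = ∂h/∂y = +0.006436.
Flow direction (−∇h) has components (-0.004991 E, -0.006436 N).
Azimuth = atan2(E, N) = atan2(-0.004991, -0.006436) = 217.8° ≈ 218°.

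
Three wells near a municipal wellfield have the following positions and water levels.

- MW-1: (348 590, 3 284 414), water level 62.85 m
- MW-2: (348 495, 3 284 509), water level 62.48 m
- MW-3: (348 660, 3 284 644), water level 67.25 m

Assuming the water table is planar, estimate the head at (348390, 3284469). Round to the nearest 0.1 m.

60.1 m

Taking MW-1 as reference: MW-2−MW-1 = (-95, 95, -0.37); MW-3−MW-1 = (70, 230, +4.40).
Solve a·Δx + b·Δy = Δh: det = (-95)·230 − 70·95 = -28500.
∂h/∂x = [(-0.37)·230 − (+4.40)·95] / -28500 = +0.01765
∂h/∂y = [(-95)·(+4.40) − 70·(-0.37)] / -28500 = +0.01376
h(348390, 3284469) = 62.85 + (+0.01765)·(-200) + (+0.01376)·(55) = 62.85 -3.531 +0.757 = 60.076 m.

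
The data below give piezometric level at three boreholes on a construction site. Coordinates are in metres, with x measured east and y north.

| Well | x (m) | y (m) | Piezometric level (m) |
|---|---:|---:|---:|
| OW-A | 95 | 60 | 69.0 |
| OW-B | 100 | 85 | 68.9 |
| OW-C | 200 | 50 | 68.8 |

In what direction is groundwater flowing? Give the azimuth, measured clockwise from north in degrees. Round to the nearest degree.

032°

Taking OW-A as reference: OW-B−OW-A = (5, 25, -0.1); OW-C−OW-A = (105, -10, -0.2).
Determinant of the coordinate differences = 5·(-10) − 105·25 = -2675.
∂h/∂x = [(-0.1)·(-10) − (-0.2)·25] / -2675 = -0.002243
∂h/∂y = [5·(-0.2) − 105·(-0.1)] / -2675 = -0.003551
Flow direction (−∇h) has components (+0.002243 E, +0.003551 N).
Azimuth = atan2(E, N) = atan2(+0.002243, +0.003551) = 32.3° ≈ 032°.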